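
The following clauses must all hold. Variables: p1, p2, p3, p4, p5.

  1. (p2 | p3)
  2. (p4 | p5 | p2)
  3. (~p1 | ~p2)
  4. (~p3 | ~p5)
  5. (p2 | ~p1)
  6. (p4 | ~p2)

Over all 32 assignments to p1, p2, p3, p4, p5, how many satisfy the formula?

4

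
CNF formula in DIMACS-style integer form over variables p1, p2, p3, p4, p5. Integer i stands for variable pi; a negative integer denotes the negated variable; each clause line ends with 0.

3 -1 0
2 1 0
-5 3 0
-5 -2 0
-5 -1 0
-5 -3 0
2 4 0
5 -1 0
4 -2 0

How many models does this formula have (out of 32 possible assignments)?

2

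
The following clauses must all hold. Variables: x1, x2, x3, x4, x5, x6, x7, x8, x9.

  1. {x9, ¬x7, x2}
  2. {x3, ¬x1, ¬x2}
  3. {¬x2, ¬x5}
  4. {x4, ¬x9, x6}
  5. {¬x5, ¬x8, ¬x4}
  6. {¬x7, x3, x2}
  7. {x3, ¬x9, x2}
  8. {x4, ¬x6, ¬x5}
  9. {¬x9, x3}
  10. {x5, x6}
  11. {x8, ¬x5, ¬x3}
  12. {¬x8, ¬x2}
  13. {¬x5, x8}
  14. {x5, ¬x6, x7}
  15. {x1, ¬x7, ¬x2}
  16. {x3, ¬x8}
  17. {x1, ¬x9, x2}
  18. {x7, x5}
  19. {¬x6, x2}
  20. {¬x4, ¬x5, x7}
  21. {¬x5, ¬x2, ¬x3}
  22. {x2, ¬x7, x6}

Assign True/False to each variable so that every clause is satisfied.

x1=T, x2=T, x3=T, x4=T, x5=F, x6=T, x7=T, x8=F, x9=F

Set x1 = True and propagate.
Branch on x2: take x2 = True.
  then x3 is forced to True.
  then x5 is forced to False.
  then x6 is forced to True.
  then x8 is forced to False.
  then x7 is forced to True.
x4, x9 are now unconstrained; take x4 = True, x9 = False.
Check each clause:
  1. {¬x7, x9, x2} — x2 is true.
  2. {¬x2, x3, ¬x1} — x3 is true.
  3. {¬x2, ¬x5} — ¬x5 is true.
  4. {¬x9, x6, x4} — x4 is true.
  5. {¬x5, ¬x4, ¬x8} — ¬x8 is true.
  6. {x2, ¬x7, x3} — x2 is true.
  7. {x2, ¬x9, x3} — x2 is true.
  8. {¬x5, ¬x6, x4} — ¬x5 is true.
  9. {x3, ¬x9} — x3 is true.
  10. {x6, x5} — x6 is true.
  11. {¬x5, x8, ¬x3} — ¬x5 is true.
  12. {¬x8, ¬x2} — ¬x8 is true.
  13. {¬x5, x8} — ¬x5 is true.
  14. {x7, x5, ¬x6} — x7 is true.
  15. {¬x2, x1, ¬x7} — x1 is true.
  16. {¬x8, x3} — ¬x8 is true.
  17. {x2, x1, ¬x9} — x1 is true.
  18. {x5, x7} — x7 is true.
  19. {¬x6, x2} — x2 is true.
  20. {x7, ¬x4, ¬x5} — ¬x5 is true.
  21. {¬x2, ¬x3, ¬x5} — ¬x5 is true.
  22. {x2, x6, ¬x7} — x2 is true.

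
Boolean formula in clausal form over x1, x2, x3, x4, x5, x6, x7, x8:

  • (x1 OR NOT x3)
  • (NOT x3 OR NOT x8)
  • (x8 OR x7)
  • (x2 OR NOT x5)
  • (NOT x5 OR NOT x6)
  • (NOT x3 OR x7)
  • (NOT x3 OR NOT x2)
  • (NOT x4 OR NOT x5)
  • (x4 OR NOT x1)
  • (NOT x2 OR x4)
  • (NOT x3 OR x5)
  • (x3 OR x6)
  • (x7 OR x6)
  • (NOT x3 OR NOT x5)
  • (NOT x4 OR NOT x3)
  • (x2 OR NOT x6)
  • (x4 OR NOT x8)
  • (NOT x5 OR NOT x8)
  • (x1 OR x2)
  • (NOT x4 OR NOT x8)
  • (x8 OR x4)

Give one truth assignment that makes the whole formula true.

x1 = T  x2 = T  x3 = F  x4 = T  x5 = F  x6 = T  x7 = T  x8 = F

Pure literal: x7 appears only positively; assign x7 = True.
Set x1 = True and propagate.
  then x4 is forced to True.
  then x5 is forced to False.
  then x3 is forced to False.
  then x6 is forced to True.
  then x2 is forced to True.
  then x8 is forced to False.
Every clause has at least one true literal under this assignment.
Check each clause:
  1. (x1 OR NOT x3) — x1 is true.
  2. (NOT x8 OR NOT x3) — NOT x8 is true.
  3. (x8 OR x7) — x7 is true.
  4. (x2 OR NOT x5) — x2 is true.
  5. (NOT x5 OR NOT x6) — NOT x5 is true.
  6. (x7 OR NOT x3) — NOT x3 is true.
  7. (NOT x2 OR NOT x3) — NOT x3 is true.
  8. (NOT x4 OR NOT x5) — NOT x5 is true.
  9. (x4 OR NOT x1) — x4 is true.
  10. (NOT x2 OR x4) — x4 is true.
  11. (NOT x3 OR x5) — NOT x3 is true.
  12. (x3 OR x6) — x6 is true.
  13. (x7 OR x6) — x6 is true.
  14. (NOT x3 OR NOT x5) — NOT x5 is true.
  15. (NOT x4 OR NOT x3) — NOT x3 is true.
  16. (x2 OR NOT x6) — x2 is true.
  17. (x4 OR NOT x8) — NOT x8 is true.
  18. (NOT x8 OR NOT x5) — NOT x8 is true.
  19. (x2 OR x1) — x1 is true.
  20. (NOT x8 OR NOT x4) — NOT x8 is true.
  21. (x4 OR x8) — x4 is true.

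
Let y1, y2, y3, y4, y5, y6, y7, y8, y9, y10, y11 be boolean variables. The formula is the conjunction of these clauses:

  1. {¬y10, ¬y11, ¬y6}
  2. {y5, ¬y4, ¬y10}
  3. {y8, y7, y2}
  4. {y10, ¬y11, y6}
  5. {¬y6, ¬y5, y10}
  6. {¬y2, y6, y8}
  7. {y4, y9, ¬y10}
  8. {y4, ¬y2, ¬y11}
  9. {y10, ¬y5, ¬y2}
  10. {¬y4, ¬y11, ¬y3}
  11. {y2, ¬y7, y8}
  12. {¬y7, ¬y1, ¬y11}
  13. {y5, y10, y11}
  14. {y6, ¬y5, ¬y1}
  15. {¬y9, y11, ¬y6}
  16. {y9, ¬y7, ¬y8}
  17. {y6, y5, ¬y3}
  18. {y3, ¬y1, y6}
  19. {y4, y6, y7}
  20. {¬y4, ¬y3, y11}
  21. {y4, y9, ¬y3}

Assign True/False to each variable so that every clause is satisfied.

y1 = T, y2 = T, y3 = F, y4 = T, y5 = F, y6 = T, y7 = F, y8 = T, y9 = F, y10 = F, y11 = T

Branch on y1: take y1 = True.
Set y2 = True and propagate.
Set y3 = False and propagate.
  then y6 is forced to True.
For the remaining variables, y4 = True, y5 = False, y7 = False, y8 = True, y9 = False, y10 = False, y11 = True works.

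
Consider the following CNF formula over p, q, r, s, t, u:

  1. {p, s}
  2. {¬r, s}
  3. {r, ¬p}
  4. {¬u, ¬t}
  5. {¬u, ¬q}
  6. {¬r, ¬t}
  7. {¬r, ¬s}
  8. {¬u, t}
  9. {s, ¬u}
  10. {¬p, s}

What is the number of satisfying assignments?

The models are:
  p=0 q=0 r=0 s=1 t=0 u=0
  p=0 q=0 r=0 s=1 t=1 u=0
  p=0 q=1 r=0 s=1 t=0 u=0
  p=0 q=1 r=0 s=1 t=1 u=0
That's 4 in total.

4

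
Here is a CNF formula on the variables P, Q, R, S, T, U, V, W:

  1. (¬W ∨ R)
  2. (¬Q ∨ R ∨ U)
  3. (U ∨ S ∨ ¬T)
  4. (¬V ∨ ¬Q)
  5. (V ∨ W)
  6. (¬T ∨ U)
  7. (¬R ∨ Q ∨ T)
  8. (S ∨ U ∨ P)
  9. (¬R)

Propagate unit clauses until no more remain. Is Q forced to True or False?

False

Unit clause (¬R) sets R = False.
(R ∨ ¬W): since R = False, the clause reduces to (¬W). W = False.
From (W ∨ V) and W = False: V = True.
In (¬Q ∨ ¬V), ¬V is now false; ¬Q must hold, so Q = False.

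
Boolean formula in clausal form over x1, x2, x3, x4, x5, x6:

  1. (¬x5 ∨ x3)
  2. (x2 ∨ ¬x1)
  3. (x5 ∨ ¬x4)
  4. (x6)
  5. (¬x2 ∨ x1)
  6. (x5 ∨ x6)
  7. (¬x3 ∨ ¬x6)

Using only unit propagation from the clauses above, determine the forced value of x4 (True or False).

False

(x6) stands alone — x6 = True.
(¬x3 ∨ ¬x6) with x6 = True leaves only ¬x3, so x3 = False.
In (¬x5 ∨ x3), x3 is now false; ¬x5 must hold, so x5 = False.
(¬x4 ∨ x5) with x5 = False leaves only ¬x4, so x4 = False.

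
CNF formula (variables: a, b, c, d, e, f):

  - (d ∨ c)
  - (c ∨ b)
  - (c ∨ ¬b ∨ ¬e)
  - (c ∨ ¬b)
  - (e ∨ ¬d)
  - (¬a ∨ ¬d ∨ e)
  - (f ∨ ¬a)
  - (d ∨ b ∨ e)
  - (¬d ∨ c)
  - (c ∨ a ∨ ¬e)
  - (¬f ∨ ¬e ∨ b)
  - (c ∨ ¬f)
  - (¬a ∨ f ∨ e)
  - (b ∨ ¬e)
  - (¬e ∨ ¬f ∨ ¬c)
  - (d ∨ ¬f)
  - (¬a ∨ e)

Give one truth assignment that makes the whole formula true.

Try a = False.
Set b = True and propagate.
  then c is forced to True.
The remaining clauses are satisfied by d = True, e = True, f = False.
Every clause has at least one true literal under this assignment.
Check each clause:
  1. (d ∨ c) — c is true.
  2. (c ∨ b) — b is true.
  3. (¬e ∨ ¬b ∨ c) — c is true.
  4. (¬b ∨ c) — c is true.
  5. (e ∨ ¬d) — e is true.
  6. (¬d ∨ e ∨ ¬a) — e is true.
  7. (f ∨ ¬a) — ¬a is true.
  8. (d ∨ b ∨ e) — b is true.
  9. (¬d ∨ c) — c is true.
  10. (¬e ∨ a ∨ c) — c is true.
  11. (¬e ∨ ¬f ∨ b) — b is true.
  12. (¬f ∨ c) — ¬f is true.
  13. (e ∨ f ∨ ¬a) — e is true.
  14. (¬e ∨ b) — b is true.
  15. (¬f ∨ ¬e ∨ ¬c) — ¬f is true.
  16. (¬f ∨ d) — ¬f is true.
  17. (e ∨ ¬a) — e is true.

a=F  b=T  c=T  d=T  e=T  f=F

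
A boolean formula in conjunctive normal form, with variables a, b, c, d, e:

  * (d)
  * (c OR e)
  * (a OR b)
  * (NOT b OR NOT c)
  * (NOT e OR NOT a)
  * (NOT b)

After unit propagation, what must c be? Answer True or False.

True

(d) stands alone — d = True.
Unit clause (NOT b) sets b = False.
From (a OR b) and b = False: a = True.
(NOT e OR NOT a): since a = True, the clause reduces to (NOT e). e = False.
In (e OR c), e is now false; c must hold, so c = True.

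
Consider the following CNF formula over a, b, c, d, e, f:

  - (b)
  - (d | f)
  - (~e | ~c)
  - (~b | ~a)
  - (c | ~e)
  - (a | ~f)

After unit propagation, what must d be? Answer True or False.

Unit clause (b) sets b = True.
In (~a | ~b), ~b is now false; ~a must hold, so a = False.
(~f | a): since a = False, the clause reduces to (~f). f = False.
(d | f): since f = False, the clause reduces to (d). d = True.

True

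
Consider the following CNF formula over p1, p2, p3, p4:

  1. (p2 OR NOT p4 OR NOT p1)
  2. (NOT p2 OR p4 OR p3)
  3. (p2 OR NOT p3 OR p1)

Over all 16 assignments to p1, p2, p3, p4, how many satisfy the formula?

10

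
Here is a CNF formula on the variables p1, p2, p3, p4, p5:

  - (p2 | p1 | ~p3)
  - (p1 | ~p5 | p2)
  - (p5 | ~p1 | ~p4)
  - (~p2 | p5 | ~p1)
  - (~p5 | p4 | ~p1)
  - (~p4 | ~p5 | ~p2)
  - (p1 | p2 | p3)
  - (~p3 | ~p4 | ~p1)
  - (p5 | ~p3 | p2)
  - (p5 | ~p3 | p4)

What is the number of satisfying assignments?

7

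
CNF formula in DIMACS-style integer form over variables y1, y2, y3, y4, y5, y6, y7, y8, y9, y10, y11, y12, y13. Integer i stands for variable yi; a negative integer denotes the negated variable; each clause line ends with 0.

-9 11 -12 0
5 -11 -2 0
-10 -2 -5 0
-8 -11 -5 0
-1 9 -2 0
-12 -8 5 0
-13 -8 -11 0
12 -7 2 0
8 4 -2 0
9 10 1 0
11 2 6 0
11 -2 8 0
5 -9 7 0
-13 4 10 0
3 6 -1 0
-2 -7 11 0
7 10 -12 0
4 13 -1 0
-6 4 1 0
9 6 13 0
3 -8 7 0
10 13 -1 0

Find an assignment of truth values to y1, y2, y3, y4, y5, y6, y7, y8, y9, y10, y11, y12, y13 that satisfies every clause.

y1=T, y2=F, y3=T, y4=T, y5=F, y6=F, y7=T, y8=F, y9=F, y10=T, y11=T, y12=T, y13=T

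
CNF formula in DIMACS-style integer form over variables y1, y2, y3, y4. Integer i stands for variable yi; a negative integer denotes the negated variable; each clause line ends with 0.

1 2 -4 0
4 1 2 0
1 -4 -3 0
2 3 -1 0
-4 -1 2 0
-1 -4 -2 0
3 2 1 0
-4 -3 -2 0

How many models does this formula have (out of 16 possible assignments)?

The models are:
  y1=0 y2=1 y3=0 y4=0
  y1=0 y2=1 y3=0 y4=1
  y1=0 y2=1 y3=1 y4=0
  y1=1 y2=0 y3=1 y4=0
  y1=1 y2=1 y3=0 y4=0
  y1=1 y2=1 y3=1 y4=0
Count: 6.

6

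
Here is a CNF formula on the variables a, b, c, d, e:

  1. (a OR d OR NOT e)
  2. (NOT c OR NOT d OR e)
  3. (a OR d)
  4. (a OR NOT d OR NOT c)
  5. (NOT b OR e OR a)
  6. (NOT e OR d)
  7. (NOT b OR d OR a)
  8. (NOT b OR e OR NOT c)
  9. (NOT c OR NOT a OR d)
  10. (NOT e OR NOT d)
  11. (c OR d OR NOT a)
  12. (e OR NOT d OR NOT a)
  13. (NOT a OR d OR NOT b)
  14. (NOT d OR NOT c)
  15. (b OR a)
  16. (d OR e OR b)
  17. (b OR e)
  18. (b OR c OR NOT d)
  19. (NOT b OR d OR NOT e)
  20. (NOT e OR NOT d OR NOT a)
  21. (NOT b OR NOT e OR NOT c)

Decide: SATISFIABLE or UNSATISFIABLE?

UNSATISFIABLE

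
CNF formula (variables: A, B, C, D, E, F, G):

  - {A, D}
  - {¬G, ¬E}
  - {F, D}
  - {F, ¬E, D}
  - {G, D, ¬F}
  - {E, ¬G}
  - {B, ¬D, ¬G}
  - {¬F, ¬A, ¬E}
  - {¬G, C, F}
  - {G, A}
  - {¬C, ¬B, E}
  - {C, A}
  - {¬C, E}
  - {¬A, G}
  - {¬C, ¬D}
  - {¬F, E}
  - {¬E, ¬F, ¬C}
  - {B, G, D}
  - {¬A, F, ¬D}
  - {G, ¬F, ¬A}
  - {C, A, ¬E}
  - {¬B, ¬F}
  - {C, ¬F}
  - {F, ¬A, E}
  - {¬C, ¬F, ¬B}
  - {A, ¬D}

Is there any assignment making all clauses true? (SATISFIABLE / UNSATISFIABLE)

UNSATISFIABLE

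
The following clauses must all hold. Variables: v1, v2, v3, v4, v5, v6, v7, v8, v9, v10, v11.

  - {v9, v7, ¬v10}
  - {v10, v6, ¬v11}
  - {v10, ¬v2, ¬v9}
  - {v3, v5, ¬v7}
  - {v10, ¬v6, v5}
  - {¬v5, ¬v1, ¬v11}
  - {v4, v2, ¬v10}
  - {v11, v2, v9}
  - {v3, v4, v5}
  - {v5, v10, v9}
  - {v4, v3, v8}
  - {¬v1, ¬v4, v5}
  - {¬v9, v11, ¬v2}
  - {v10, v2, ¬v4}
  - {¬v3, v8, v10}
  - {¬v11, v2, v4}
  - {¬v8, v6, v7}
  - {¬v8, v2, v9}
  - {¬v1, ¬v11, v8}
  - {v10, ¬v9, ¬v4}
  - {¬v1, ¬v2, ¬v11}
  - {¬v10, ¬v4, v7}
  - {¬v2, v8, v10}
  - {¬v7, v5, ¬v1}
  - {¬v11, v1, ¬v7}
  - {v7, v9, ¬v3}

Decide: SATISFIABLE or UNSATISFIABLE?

SATISFIABLE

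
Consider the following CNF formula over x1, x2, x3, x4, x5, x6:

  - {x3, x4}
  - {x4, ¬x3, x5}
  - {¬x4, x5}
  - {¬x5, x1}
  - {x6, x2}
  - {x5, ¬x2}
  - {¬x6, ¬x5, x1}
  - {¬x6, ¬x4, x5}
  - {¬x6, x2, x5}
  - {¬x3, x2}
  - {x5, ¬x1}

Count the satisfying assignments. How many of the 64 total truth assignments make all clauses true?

Split on x5, then x2.
  x5=1, x2=1: x6 free; 3 ways for (x1,x3,x4) × 2^1 = 6.
  x5=1, x2=0: remaining (x1,x3,x4,x6) ∈ {(1,0,1,1)} — 1.
  x5=0, x2=1: a clause becomes empty — 0.
  x5=0, x2=0: a clause becomes empty — 0.
Total: 6 + 1 + 0 + 0 = 7.

7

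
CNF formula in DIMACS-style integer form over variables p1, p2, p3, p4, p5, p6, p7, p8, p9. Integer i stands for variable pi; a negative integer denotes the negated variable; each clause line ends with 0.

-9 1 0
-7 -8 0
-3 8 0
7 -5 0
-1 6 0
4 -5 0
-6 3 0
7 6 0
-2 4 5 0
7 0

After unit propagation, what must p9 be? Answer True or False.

(p7) is a unit clause: p7 = True.
(!p8 || !p7): since p7 = True, the clause reduces to (!p8). p8 = False.
From (!p3 || p8) and p8 = False: p3 = False.
In (p3 || !p6), p3 is now false; !p6 must hold, so p6 = False.
From (p6 || !p1) and p6 = False: p1 = False.
From (!p9 || p1) and p1 = False: p9 = False.

False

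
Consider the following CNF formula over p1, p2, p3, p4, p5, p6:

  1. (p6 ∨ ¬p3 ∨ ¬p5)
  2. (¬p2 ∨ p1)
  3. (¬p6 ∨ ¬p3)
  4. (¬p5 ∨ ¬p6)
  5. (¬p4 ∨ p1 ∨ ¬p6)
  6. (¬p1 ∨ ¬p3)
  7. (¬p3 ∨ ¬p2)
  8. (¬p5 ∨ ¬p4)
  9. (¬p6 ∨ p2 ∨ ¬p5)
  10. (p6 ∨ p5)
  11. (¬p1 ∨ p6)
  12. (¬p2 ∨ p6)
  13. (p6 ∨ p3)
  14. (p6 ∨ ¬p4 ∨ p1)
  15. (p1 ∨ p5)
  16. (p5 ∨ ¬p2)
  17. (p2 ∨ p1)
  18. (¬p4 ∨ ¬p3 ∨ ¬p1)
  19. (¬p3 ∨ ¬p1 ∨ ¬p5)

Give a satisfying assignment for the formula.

p1=True, p2=False, p3=False, p4=False, p5=False, p6=True

p4 occurs only negated in the remaining clauses — set p4 = False.
Set p1 = True and propagate.
  then p3 is forced to False.
  then p6 is forced to True.
  then p5 is forced to False.
  then p2 is forced to False.
Check each clause:
  1. (¬p5 ∨ p6 ∨ ¬p3) — ¬p5 is true.
  2. (p1 ∨ ¬p2) — p1 is true.
  3. (¬p3 ∨ ¬p6) — ¬p3 is true.
  4. (¬p6 ∨ ¬p5) — ¬p5 is true.
  5. (¬p4 ∨ ¬p6 ∨ p1) — p1 is true.
  6. (¬p3 ∨ ¬p1) — ¬p3 is true.
  7. (¬p3 ∨ ¬p2) — ¬p3 is true.
  8. (¬p4 ∨ ¬p5) — ¬p5 is true.
  9. (¬p5 ∨ p2 ∨ ¬p6) — ¬p5 is true.
  10. (p6 ∨ p5) — p6 is true.
  11. (p6 ∨ ¬p1) — p6 is true.
  12. (p6 ∨ ¬p2) — ¬p2 is true.
  13. (p6 ∨ p3) — p6 is true.
  14. (p6 ∨ ¬p4 ∨ p1) — p1 is true.
  15. (p1 ∨ p5) — p1 is true.
  16. (¬p2 ∨ p5) — ¬p2 is true.
  17. (p1 ∨ p2) — p1 is true.
  18. (¬p1 ∨ ¬p4 ∨ ¬p3) — ¬p4 is true.
  19. (¬p3 ∨ ¬p5 ∨ ¬p1) — ¬p5 is true.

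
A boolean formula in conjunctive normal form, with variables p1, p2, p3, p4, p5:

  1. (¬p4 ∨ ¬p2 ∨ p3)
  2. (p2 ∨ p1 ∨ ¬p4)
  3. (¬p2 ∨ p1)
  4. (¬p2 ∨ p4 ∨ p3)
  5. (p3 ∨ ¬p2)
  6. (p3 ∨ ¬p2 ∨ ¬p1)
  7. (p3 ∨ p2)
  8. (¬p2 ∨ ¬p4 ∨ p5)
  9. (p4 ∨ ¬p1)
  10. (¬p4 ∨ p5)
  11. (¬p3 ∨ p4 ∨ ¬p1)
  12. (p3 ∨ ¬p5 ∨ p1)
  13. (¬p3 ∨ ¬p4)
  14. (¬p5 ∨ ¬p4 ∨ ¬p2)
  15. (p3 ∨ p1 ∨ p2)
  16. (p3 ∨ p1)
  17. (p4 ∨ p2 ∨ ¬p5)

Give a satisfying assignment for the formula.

p1=0  p2=0  p3=1  p4=0  p5=0

Check each clause:
  1. (¬p4 ∨ ¬p2 ∨ p3) — p3 is true.
  2. (¬p4 ∨ p1 ∨ p2) — ¬p4 is true.
  3. (p1 ∨ ¬p2) — ¬p2 is true.
  4. (p4 ∨ p3 ∨ ¬p2) — p3 is true.
  5. (p3 ∨ ¬p2) — p3 is true.
  6. (¬p2 ∨ ¬p1 ∨ p3) — p3 is true.
  7. (p3 ∨ p2) — p3 is true.
  8. (p5 ∨ ¬p2 ∨ ¬p4) — ¬p4 is true.
  9. (¬p1 ∨ p4) — ¬p1 is true.
  10. (¬p4 ∨ p5) — ¬p4 is true.
  11. (¬p1 ∨ ¬p3 ∨ p4) — ¬p1 is true.
  12. (p1 ∨ p3 ∨ ¬p5) — p3 is true.
  13. (¬p3 ∨ ¬p4) — ¬p4 is true.
  14. (¬p4 ∨ ¬p5 ∨ ¬p2) — ¬p5 is true.
  15. (p2 ∨ p3 ∨ p1) — p3 is true.
  16. (p1 ∨ p3) — p3 is true.
  17. (p2 ∨ p4 ∨ ¬p5) — ¬p5 is true.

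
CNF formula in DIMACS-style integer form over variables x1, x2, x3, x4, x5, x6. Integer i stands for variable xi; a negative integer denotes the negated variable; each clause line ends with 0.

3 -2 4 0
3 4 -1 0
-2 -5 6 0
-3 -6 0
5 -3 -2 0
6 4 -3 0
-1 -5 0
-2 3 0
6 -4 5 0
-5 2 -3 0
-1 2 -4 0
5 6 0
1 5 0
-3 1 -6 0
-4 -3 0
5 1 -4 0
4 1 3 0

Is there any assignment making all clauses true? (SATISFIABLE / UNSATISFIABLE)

SATISFIABLE

Try x1 = False.
  then x5 is forced to True.
Branch on x2: take x2 = False.
  then x3 is forced to False.
  then x4 is forced to True.
x6 is now unconstrained; take x6 = False.
So x1=F, x2=F, x3=F, x4=T, x5=T, x6=F is a satisfying assignment.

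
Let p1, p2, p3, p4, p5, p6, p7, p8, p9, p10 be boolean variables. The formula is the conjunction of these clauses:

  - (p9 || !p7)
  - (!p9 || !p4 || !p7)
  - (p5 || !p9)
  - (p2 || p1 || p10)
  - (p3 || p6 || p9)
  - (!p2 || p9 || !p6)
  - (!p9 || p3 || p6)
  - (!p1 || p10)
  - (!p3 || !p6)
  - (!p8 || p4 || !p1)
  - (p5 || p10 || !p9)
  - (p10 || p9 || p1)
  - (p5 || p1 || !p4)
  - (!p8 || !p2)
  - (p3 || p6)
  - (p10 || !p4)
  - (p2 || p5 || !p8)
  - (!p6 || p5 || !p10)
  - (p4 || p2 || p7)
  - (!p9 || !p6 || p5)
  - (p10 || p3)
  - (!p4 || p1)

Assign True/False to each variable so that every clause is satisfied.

Pure literal: p5 appears only positively; assign p5 = True.
Pure literal: p8 appears only negated; assign p8 = False.
Branch on p1: take p1 = True.
  then p10 is forced to True.
The remaining clauses are satisfied by p2 = True, p3 = False, p4 = False, p6 = True, p7 = False, p9 = True.
Every clause has at least one true literal under this assignment.

p1=True  p2=True  p3=False  p4=False  p5=True  p6=True  p7=False  p8=False  p9=True  p10=True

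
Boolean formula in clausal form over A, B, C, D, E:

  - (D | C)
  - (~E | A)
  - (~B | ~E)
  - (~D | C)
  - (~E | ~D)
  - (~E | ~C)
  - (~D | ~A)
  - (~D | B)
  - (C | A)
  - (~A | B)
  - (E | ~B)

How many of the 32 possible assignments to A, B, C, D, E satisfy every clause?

1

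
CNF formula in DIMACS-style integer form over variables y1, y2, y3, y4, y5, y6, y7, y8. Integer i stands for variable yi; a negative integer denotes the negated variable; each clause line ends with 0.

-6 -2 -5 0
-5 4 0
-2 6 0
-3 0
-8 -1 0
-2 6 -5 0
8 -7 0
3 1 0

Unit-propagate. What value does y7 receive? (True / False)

False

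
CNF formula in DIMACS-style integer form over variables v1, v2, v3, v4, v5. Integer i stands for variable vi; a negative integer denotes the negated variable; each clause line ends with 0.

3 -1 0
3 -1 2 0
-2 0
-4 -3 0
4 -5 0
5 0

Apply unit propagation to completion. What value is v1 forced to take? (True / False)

(NOT v2) stands alone — v2 = False.
(v5) is a unit clause: v5 = True.
(v4 OR NOT v5) with v5 = True leaves only v4, so v4 = True.
(NOT v4 OR NOT v3) with v4 = True leaves only NOT v3, so v3 = False.
(NOT v1 OR v3): since v3 = False, the clause reduces to (NOT v1). v1 = False.

False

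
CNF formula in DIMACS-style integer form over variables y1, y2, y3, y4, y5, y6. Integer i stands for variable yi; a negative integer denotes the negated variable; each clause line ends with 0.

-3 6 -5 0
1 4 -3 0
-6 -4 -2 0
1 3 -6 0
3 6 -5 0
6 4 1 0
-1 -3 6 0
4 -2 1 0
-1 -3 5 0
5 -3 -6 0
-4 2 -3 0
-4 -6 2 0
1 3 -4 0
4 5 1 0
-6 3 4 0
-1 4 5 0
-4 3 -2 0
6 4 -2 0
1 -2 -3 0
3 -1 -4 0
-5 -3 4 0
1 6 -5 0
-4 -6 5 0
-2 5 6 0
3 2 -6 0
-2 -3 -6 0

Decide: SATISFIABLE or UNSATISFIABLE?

UNSATISFIABLE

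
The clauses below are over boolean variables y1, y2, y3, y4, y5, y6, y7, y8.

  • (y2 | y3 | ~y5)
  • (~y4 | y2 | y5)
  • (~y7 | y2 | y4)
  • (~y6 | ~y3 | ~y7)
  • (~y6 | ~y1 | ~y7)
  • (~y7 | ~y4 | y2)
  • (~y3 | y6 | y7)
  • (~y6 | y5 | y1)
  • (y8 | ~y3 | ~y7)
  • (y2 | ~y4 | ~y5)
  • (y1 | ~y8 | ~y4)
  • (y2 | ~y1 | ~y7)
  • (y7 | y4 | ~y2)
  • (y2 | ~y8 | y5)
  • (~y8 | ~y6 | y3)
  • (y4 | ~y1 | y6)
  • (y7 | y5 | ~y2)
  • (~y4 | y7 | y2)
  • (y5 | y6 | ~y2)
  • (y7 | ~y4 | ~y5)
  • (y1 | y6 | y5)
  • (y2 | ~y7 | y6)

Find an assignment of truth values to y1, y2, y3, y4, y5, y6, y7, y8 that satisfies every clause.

Try y1 = True.
Set y2 = False and propagate.
  then y7 is forced to False.
  then y4 is forced to False.
  then y6 is forced to True.
Set y3 = False and propagate.
  then y5 is forced to False.
  then y8 is forced to False.
Check each clause:
  1. (y3 | ~y5 | y2) — ~y5 is true.
  2. (y5 | y2 | ~y4) — ~y4 is true.
  3. (~y7 | y4 | y2) — ~y7 is true.
  4. (~y6 | ~y7 | ~y3) — ~y7 is true.
  5. (~y1 | ~y7 | ~y6) — ~y7 is true.
  6. (~y7 | ~y4 | y2) — ~y7 is true.
  7. (y6 | ~y3 | y7) — ~y3 is true.
  8. (y5 | y1 | ~y6) — y1 is true.
  9. (~y7 | ~y3 | y8) — ~y7 is true.
  10. (~y5 | ~y4 | y2) — ~y5 is true.
  11. (~y4 | y1 | ~y8) — ~y8 is true.
  12. (~y7 | ~y1 | y2) — ~y7 is true.
  13. (~y2 | y7 | y4) — ~y2 is true.
  14. (y2 | y5 | ~y8) — ~y8 is true.
  15. (y3 | ~y8 | ~y6) — ~y8 is true.
  16. (y4 | ~y1 | y6) — y6 is true.
  17. (y5 | ~y2 | y7) — ~y2 is true.
  18. (y2 | ~y4 | y7) — ~y4 is true.
  19. (~y2 | y5 | y6) — ~y2 is true.
  20. (~y4 | y7 | ~y5) — ~y5 is true.
  21. (y5 | y1 | y6) — y1 is true.
  22. (y6 | y2 | ~y7) — ~y7 is true.

y1=T, y2=F, y3=F, y4=F, y5=F, y6=T, y7=F, y8=F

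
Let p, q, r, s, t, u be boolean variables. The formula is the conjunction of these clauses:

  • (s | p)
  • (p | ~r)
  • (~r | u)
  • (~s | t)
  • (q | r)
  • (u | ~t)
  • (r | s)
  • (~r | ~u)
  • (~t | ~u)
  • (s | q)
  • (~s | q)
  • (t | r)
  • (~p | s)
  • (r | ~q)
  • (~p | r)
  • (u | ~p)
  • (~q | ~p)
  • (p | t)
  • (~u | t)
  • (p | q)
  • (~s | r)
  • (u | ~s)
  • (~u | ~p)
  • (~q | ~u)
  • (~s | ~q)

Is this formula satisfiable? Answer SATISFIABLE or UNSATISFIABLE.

UNSATISFIABLE

p = True:
  propagation gives s=True, t=True, u=True; an empty clause results — contradiction.
p = False:
  propagation gives s=True, r=False; an empty clause results — contradiction.
Every branch closes, so no satisfying assignment exists.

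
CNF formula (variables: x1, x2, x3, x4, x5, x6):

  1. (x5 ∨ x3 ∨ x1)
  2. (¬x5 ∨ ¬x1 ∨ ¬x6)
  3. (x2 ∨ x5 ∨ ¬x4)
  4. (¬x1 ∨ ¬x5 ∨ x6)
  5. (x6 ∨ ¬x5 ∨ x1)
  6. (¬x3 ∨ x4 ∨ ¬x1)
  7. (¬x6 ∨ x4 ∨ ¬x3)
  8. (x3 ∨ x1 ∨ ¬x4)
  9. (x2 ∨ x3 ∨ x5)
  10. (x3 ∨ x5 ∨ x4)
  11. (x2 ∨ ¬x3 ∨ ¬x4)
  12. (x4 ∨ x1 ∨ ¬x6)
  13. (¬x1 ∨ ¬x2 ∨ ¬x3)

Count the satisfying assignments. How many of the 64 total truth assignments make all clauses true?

Satisfying assignments:
  x1=0 x2=0 x3=1 x4=0 x5=0 x6=0
  x1=0 x2=1 x3=1 x4=0 x5=0 x6=0
  x1=0 x2=1 x3=1 x4=1 x5=0 x6=0
  x1=0 x2=1 x3=1 x4=1 x5=0 x6=1
  x1=0 x2=1 x3=1 x4=1 x5=1 x6=1
  x1=1 x2=1 x3=0 x4=1 x5=0 x6=0
  x1=1 x2=1 x3=0 x4=1 x5=0 x6=1
Count: 7.

7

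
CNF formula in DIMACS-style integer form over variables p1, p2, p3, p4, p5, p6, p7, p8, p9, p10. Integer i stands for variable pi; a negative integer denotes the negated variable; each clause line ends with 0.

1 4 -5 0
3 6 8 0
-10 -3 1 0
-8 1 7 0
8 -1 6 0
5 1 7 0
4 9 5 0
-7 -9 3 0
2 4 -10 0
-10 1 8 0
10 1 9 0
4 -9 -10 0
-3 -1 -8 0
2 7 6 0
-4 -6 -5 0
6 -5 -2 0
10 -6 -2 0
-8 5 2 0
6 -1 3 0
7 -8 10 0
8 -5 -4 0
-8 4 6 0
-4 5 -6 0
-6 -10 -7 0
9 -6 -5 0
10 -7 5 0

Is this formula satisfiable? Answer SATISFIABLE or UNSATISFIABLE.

SATISFIABLE

Branch on p1: take p1 = True.
Set p2 = False and propagate.
The remaining clauses are satisfied by p3 = True, p4 = False, p5 = False, p6 = True, p7 = False, p8 = False, p9 = True, p10 = False.
So p1=T, p2=F, p3=T, p4=F, p5=F, p6=T, p7=F, p8=F, p9=T, p10=F is a satisfying assignment.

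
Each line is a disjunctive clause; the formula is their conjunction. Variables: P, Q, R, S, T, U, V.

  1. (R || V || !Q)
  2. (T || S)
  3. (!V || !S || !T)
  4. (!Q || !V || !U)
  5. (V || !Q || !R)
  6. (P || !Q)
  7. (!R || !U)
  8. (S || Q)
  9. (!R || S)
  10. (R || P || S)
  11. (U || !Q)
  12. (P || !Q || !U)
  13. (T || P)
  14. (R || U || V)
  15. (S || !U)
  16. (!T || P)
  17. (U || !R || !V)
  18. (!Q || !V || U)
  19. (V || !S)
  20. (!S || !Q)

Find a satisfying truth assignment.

P occurs only positively in the remaining clauses — set P = True.
Branch on Q: take Q = False.
  then S is forced to True.
  then V is forced to True.
  then T is forced to False.
The remaining clauses are satisfied by R = False, U = False.

P=T, Q=F, R=F, S=T, T=F, U=F, V=T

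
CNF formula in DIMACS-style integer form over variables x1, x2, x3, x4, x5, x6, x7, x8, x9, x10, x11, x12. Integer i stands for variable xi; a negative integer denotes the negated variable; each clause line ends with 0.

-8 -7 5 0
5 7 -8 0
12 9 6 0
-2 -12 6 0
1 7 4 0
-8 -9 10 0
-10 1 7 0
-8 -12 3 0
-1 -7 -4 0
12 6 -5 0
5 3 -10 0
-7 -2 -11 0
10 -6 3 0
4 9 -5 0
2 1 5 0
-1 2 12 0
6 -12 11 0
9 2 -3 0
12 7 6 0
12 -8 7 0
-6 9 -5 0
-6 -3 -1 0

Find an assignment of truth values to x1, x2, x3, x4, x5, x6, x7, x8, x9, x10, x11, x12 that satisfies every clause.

x1=F  x2=T  x3=T  x4=F  x5=F  x6=T  x7=T  x8=F  x9=F  x10=F  x11=F  x12=F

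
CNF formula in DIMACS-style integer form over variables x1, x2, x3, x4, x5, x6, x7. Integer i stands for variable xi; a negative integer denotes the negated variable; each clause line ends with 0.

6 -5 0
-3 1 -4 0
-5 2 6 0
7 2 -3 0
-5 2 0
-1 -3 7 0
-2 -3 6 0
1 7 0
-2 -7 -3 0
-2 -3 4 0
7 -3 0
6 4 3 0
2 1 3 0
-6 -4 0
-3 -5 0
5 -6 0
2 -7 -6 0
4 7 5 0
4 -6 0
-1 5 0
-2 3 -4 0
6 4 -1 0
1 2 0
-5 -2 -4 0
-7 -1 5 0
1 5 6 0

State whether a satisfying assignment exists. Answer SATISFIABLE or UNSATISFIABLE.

UNSATISFIABLE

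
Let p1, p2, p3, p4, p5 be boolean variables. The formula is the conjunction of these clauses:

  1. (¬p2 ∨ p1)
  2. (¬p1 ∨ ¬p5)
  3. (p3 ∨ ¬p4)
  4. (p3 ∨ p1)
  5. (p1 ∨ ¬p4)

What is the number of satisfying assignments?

The models are:
  p1=F p2=F p3=T p4=F p5=F
  p1=F p2=F p3=T p4=F p5=T
  p1=T p2=F p3=F p4=F p5=F
  p1=T p2=F p3=T p4=F p5=F
  p1=T p2=F p3=T p4=T p5=F
  p1=T p2=T p3=F p4=F p5=F
  p1=T p2=T p3=T p4=F p5=F
  p1=T p2=T p3=T p4=T p5=F
That's 8 in total.

8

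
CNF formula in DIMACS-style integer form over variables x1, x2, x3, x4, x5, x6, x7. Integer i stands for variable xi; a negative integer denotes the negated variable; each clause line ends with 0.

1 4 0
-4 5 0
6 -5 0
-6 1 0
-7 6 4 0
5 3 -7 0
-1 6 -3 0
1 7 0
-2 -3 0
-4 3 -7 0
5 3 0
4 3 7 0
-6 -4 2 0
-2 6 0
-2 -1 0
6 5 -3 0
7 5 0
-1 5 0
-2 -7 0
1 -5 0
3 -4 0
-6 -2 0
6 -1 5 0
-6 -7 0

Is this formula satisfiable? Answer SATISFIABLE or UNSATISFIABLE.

SATISFIABLE

Branch on x1: take x1 = True.
  then x2 is forced to False.
  then x5 is forced to True.
  then x6 is forced to True.
  then x4 is forced to False.
  then x7 is forced to False.
  then x3 is forced to True.
Every clause has at least one true literal under this assignment.
So x1=True, x2=False, x3=True, x4=False, x5=True, x6=True, x7=False is a satisfying assignment.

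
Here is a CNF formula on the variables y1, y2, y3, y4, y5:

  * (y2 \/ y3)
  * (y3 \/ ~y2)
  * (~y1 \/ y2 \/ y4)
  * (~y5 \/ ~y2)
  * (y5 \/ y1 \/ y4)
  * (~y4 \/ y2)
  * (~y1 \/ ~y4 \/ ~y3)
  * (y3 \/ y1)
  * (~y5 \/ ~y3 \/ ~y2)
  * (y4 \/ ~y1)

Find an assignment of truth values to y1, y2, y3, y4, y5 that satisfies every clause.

y1 = F, y2 = F, y3 = T, y4 = F, y5 = T

Branch on y1: take y1 = False.
  then y3 is forced to True.
Branch on y2: take y2 = False.
  then y4 is forced to False.
  then y5 is forced to True.
Every clause has at least one true literal under this assignment.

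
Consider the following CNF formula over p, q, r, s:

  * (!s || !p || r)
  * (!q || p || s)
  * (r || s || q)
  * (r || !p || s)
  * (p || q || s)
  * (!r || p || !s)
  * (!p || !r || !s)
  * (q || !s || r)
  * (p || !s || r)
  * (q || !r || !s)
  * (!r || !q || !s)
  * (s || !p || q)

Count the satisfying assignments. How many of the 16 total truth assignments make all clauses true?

1

Satisfying assignments:
  p=T q=T r=T s=F
That's 1 in total.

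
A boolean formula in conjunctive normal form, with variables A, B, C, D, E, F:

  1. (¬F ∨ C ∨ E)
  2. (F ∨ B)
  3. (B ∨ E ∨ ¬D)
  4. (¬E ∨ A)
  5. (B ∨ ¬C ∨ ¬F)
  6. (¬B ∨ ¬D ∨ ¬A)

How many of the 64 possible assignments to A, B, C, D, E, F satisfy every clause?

Case analysis on B and E:
  B=T, E=T: remaining (A,C,D,F) ∈ {(T,F,F,F); (T,F,F,T); (T,T,F,F); (T,T,F,T)} — 4.
  B=T, E=F: 9 of the 16 assignments to (A,C,D,F) work.
  B=F, E=T: remaining (A,C,D,F) ∈ {(T,F,F,T); (T,F,T,T)} — 2.
  B=F, E=F: a clause becomes empty — 0.
Total: 4 + 9 + 2 + 0 = 15.

15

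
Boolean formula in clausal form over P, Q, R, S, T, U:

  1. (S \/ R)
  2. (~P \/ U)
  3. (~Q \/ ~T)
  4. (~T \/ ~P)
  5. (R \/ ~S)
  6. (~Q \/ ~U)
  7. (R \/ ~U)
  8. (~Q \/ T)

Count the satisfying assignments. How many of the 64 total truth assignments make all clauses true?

10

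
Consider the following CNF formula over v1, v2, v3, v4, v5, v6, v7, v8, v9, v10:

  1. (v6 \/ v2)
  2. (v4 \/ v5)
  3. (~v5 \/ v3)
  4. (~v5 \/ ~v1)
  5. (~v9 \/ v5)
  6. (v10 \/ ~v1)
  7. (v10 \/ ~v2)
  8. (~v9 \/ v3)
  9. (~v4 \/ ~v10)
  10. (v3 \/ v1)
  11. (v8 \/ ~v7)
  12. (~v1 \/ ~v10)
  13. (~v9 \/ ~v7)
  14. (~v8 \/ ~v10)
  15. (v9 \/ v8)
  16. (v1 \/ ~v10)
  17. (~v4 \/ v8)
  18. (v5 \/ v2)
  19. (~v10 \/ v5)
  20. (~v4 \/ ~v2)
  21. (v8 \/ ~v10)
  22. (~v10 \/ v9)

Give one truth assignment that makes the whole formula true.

Pure literal: v3 appears only positively; assign v3 = True.
Pure literal: v6 appears only positively; assign v6 = True.
Set v1 = False and propagate.
  then v10 is forced to False.
  then v2 is forced to False.
  then v5 is forced to True.
Set v4 = True and propagate.
  then v8 is forced to True.
The remaining clauses are satisfied by v7 = False, v9 = False.

v1=False, v2=False, v3=True, v4=True, v5=True, v6=True, v7=False, v8=True, v9=False, v10=False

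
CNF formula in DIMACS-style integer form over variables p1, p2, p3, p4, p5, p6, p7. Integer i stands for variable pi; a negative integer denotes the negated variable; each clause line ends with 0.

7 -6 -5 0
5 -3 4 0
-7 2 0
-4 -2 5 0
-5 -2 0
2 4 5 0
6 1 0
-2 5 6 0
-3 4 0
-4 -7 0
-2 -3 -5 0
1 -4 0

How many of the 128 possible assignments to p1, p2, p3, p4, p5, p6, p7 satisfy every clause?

Case analysis on p5 and p2:
  p5=T, p2=T: a clause becomes empty — 0.
  p5=T, p2=F: remaining (p1,p3,p4,p6,p7) ∈ {(T,F,F,F,F); (T,F,T,F,F); (T,T,T,F,F)} — 3.
  p5=F, p2=T: remaining (p1,p3,p4,p6,p7) ∈ {(F,F,F,T,F); (F,F,F,T,T); (T,F,F,T,F); (T,F,F,T,T)} — 4.
  p5=F, p2=F: remaining (p1,p3,p4,p6,p7) ∈ {(T,F,T,F,F); (T,F,T,T,F); (T,T,T,F,F); (T,T,T,T,F)} — 4.
Total: 0 + 3 + 4 + 4 = 11.

11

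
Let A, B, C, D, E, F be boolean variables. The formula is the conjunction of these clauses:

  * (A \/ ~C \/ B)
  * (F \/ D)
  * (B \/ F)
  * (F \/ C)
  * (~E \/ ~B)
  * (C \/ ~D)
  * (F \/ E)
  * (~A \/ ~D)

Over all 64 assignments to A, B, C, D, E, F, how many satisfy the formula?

11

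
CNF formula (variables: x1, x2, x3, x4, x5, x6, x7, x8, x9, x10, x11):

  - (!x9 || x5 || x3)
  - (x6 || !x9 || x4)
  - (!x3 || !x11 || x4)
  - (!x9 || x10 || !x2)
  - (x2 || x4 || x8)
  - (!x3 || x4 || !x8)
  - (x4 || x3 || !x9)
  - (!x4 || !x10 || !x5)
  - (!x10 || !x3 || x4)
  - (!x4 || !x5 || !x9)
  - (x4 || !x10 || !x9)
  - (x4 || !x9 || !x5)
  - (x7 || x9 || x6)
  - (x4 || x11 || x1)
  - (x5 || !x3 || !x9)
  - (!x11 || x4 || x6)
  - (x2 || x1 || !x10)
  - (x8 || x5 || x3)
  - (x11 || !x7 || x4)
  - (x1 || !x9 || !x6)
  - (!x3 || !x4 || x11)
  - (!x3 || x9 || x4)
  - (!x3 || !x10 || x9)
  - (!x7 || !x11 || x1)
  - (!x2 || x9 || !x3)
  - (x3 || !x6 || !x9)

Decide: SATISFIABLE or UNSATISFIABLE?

x1 occurs only positively in the remaining clauses — set x1 = True.
Branch on x2: take x2 = False.
Try x3 = False.
The remaining clauses are satisfied by x4 = False, x5 = True, x6 = True, x7 = False, x8 = True, x9 = False, x10 = False, x11 = True.
Every clause has at least one true literal under this assignment.
So x1=T, x2=F, x3=F, x4=F, x5=T, x6=T, x7=F, x8=T, x9=F, x10=F, x11=T is a satisfying assignment.

SATISFIABLE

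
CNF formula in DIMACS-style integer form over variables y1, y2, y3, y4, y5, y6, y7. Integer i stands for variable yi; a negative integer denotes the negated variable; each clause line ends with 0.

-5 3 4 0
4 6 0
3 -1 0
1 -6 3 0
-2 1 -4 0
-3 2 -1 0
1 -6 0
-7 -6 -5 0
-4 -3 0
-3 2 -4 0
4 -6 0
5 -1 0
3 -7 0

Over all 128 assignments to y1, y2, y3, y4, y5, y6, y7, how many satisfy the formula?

The models are:
  y1=F y2=F y3=F y4=T y5=F y6=F y7=F
  y1=F y2=F y3=F y4=T y5=T y6=F y7=F
That's 2 in total.

2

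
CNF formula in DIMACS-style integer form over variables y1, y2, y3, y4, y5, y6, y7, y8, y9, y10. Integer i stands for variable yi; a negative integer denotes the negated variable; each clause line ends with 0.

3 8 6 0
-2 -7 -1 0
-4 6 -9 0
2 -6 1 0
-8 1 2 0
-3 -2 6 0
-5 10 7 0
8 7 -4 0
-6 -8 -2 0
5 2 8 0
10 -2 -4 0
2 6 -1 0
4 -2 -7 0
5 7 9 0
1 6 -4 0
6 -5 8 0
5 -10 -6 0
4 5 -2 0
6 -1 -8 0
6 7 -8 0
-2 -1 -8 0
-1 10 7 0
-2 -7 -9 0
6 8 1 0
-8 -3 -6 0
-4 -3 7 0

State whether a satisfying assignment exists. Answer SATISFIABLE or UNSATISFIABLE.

Branch on y1: take y1 = True.
Set y2 = False and propagate.
  then y6 is forced to True.
Try y3 = True.
  then y8 is forced to False.
  then y5 is forced to True.
The remaining clauses are satisfied by y4 = False, y7 = False, y9 = True, y10 = True.
So y1=True, y2=False, y3=True, y4=False, y5=True, y6=True, y7=False, y8=False, y9=True, y10=True is a satisfying assignment.

SATISFIABLE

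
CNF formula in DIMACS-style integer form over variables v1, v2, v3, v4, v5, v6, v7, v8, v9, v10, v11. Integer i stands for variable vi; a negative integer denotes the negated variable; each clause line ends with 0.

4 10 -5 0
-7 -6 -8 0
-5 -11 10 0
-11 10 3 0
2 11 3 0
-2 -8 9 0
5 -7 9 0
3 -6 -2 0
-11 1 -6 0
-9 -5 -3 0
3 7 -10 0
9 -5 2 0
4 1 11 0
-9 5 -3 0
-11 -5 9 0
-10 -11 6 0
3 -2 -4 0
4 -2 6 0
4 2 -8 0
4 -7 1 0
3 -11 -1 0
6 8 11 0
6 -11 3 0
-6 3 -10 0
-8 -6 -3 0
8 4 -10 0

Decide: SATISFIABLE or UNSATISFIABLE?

SATISFIABLE

Set v1 = True and propagate.
Try v2 = True.
Set v3 = True and propagate.
The remaining clauses are satisfied by v4 = True, v5 = True, v6 = True, v7 = True, v8 = False, v9 = False, v10 = False, v11 = False.
So v1=T, v2=T, v3=T, v4=T, v5=T, v6=T, v7=T, v8=F, v9=F, v10=F, v11=F is a satisfying assignment.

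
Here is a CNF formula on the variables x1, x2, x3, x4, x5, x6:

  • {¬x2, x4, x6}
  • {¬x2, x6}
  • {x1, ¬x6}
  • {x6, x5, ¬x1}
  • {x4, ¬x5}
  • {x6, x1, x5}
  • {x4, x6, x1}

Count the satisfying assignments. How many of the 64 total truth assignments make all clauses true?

16

Split on x6, then x1.
  x6=1, x1=1: x2, x3 free; 3 ways for (x4,x5) × 2^2 = 12.
  x6=1, x1=0: a clause becomes empty — 0.
  x6=0, x1=1: remaining (x2,x3,x4,x5) ∈ {(0,0,1,1); (0,1,1,1)} — 2.
  x6=0, x1=0: remaining (x2,x3,x4,x5) ∈ {(0,0,1,1); (0,1,1,1)} — 2.
Total: 12 + 0 + 2 + 2 = 16.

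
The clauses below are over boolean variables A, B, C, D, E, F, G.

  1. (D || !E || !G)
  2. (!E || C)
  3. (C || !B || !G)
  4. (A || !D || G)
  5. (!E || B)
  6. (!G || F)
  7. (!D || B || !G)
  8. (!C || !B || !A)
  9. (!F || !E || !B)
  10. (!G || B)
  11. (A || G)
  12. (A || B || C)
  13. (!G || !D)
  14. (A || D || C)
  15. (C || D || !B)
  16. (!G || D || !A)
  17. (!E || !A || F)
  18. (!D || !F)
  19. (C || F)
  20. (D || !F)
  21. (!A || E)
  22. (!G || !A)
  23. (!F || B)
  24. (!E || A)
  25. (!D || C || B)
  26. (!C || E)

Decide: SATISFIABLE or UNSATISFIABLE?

A = True:
  propagation gives E=True, C=True, B=True; an empty clause results — contradiction.
A = False:
  propagation gives G=True, F=True, B=True, C=True; an empty clause results — contradiction.
Every branch closes, so no satisfying assignment exists.

UNSATISFIABLE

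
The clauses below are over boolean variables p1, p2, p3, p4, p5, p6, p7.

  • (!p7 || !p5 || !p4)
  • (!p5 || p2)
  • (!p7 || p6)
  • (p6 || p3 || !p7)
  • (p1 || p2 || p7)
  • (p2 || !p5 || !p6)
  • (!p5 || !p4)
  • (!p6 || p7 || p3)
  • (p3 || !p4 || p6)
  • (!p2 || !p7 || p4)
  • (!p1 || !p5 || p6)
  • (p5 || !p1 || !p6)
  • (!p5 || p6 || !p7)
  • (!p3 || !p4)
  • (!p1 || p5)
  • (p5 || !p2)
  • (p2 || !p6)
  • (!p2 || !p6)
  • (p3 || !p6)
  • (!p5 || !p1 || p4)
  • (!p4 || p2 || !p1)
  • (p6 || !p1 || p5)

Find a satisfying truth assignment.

p1=F  p2=T  p3=F  p4=F  p5=T  p6=F  p7=F

Set p1 = False and propagate.
The remaining clauses are satisfied by p2 = True, p3 = False, p4 = False, p5 = True, p6 = False, p7 = False.
Every clause has at least one true literal under this assignment.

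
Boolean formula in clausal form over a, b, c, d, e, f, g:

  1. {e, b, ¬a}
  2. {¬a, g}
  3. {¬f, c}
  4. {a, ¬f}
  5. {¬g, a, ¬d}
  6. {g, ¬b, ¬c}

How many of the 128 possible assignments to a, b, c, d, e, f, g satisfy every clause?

Split on a, then g.
  a=1, g=1: d free; 9 ways for (b,c,e,f) × 2^1 = 18.
  a=1, g=0: a clause becomes empty — 0.
  a=0, g=1: forces d=0; f=0; b, c, e free → 2^3 = 8.
  a=0, g=0: d, e free; 3 ways for (b,c,f) × 2^2 = 12.
Total: 18 + 0 + 8 + 12 = 38.

38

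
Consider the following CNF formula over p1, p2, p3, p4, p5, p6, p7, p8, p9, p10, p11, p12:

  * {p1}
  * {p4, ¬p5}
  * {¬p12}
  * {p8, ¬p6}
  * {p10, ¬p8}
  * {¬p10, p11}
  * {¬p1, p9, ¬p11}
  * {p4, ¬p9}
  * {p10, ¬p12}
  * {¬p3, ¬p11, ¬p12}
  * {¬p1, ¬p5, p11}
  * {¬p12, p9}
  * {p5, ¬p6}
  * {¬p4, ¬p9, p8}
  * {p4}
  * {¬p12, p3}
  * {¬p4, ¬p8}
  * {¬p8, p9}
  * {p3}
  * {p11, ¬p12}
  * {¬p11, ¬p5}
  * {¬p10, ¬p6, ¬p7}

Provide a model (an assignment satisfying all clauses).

Unit propagation: (p1) forces p1 = True.
The clause (¬p12) is unit: p12 must be False.
The clause (p4) is unit: p4 must be True.
Unit propagation: (¬p8) forces p8 = False.
Unit propagation: (¬p6) forces p6 = False.
The clause (¬p9) is unit: p9 must be False.
Unit propagation: (¬p11) forces p11 = False.
Unit propagation: (¬p10) forces p10 = False.
(¬p5) is a unit clause, so p5 = False.
(p3) is a unit clause, so p3 = True.
p2, p7 are now unconstrained; take p2 = False, p7 = True.
Check each clause:
  1. {p1} — p1 is true.
  2. {p4, ¬p5} — ¬p5 is true.
  3. {¬p12} — ¬p12 is true.
  4. {¬p6, p8} — ¬p6 is true.
  5. {¬p8, p10} — ¬p8 is true.
  6. {p11, ¬p10} — ¬p10 is true.
  7. {p9, ¬p1, ¬p11} — ¬p11 is true.
  8. {p4, ¬p9} — p4 is true.
  9. {¬p12, p10} — ¬p12 is true.
  10. {¬p3, ¬p11, ¬p12} — ¬p11 is true.
  11. {¬p1, p11, ¬p5} — ¬p5 is true.
  12. {p9, ¬p12} — ¬p12 is true.
  13. {¬p6, p5} — ¬p6 is true.
  14. {¬p4, ¬p9, p8} — ¬p9 is true.
  15. {p4} — p4 is true.
  16. {¬p12, p3} — p3 is true.
  17. {¬p8, ¬p4} — ¬p8 is true.
  18. {p9, ¬p8} — ¬p8 is true.
  19. {p3} — p3 is true.
  20. {p11, ¬p12} — ¬p12 is true.
  21. {¬p11, ¬p5} — ¬p5 is true.
  22. {¬p6, ¬p10, ¬p7} — ¬p6 is true.

p1=True, p2=False, p3=True, p4=True, p5=False, p6=False, p7=True, p8=False, p9=False, p10=False, p11=False, p12=False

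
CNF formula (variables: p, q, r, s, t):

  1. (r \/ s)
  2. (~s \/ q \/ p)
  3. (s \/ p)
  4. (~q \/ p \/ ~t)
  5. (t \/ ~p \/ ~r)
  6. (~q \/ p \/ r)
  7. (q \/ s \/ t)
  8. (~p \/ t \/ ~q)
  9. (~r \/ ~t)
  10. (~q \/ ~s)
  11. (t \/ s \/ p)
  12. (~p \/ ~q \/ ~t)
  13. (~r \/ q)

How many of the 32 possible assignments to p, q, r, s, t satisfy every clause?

The models are:
  p=T q=F r=F s=T t=F
  p=T q=F r=F s=T t=T
That's 2 in total.

2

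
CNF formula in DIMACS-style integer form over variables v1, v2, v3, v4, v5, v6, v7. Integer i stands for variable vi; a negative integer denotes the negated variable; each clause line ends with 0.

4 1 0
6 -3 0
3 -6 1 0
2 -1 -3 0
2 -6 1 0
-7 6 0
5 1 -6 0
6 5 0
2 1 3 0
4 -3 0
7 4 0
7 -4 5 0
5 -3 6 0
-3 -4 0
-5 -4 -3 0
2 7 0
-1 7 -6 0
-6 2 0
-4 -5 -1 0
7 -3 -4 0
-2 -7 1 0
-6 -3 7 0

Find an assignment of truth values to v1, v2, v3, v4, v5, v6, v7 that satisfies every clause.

v1=T  v2=T  v3=F  v4=F  v5=T  v6=T  v7=T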